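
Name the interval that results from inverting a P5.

Interval numbers invert to sum to nine: 5 + 4 = 9, so a fifth inverts to a fourth.
And perfect stays perfect under inversion, so we get a perfect fourth.

P4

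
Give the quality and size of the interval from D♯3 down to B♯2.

minor third

Descending from D#3 to B#2 is the same interval as ascending B#2 to D#3.
B to D spans three letter names (B-C-D): a third.
At 3 semitones, B#2→D#3 falls one short of a major third: minor.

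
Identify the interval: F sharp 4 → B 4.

F to B spans four letter names (F-G-A-B), so the interval is some kind of fourth.
The perfect fourth spans 5 semitones, and F#4 to B4 is exactly 5 semitones — so this is a perfect fourth.

perfect fourth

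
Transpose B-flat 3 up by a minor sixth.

Six letter names up from B: G.
Moving 8 semitones up from Bb3 (the size of a minor sixth) reaches Gb4.

G-flat 4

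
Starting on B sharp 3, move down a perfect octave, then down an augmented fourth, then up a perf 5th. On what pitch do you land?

C sharp 3

Down a perfect octave from B#3: B#2 (12 semitones down).
An augmented fourth down from B#2 is F#2.
Up a perfect fifth from F#2: C#3 (7 semitones up).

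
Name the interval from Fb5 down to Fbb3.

Descending from Fb5 to Fbb3 is the same interval as ascending Fbb3 to Fb5.
F to F is the same letter name, plus 2 octaves — that makes it a fifteenth of some quality.
A perfect fifteenth would be 24 semitones; Fbb3 to Fb5 is 25, one semitone wider, so the interval is augmented.
(Equivalently, a compound augmented octave: an augmented octave plus an octave.)

augmented fifteenth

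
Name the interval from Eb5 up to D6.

M7

E to D spans seven letter names (E-F-G-A-B-C-D) — that makes it a seventh of some quality.
The major seventh spans 11 semitones, and Eb5 to D6 is exactly 11 semitones — so this is a major seventh.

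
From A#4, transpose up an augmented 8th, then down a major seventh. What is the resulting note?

B#4

A#4 up an augmented octave → A##5 (13 semitones).
A major seventh down from A##5 is B#4.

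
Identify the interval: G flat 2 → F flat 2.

major second

Descending from Gb2 to Fb2 is the same interval as ascending Fb2 to Gb2.
F to G spans two letter names (F-G), so the interval is some kind of second.
Counting semitones, Fb2→Gb2 is 2, which is the major second.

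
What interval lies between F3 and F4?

F to F is the same letter name, plus an octave, so the interval is some kind of octave.
The perfect octave spans 12 semitones, and F3 to F4 is exactly 12 semitones — so this is a perfect octave.

perfect octave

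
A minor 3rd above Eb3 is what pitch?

The third takes the letter from E up to G.
Moving 3 semitones up from Eb3 (the size of a minor third) reaches Gb3.

Gb3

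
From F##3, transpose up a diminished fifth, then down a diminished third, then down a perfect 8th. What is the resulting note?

A##2

Up a diminished fifth from F##3: C#4 (6 semitones up).
C#4 down a diminished third → A##3 (2 semitones).
A perfect octave down from A##3 is A##2.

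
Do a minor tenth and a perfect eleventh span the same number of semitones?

No

15 semitones (minor tenth) vs 17 semitones (perfect eleventh): not equal.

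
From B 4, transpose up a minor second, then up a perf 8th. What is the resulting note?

C 6

Up a minor second from B4: C5 (1 semitone up).
C5 up a perfect octave → C6 (12 semitones).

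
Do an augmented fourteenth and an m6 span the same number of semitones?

24 semitones (augmented fourteenth) vs 8 semitones (minor sixth): not equal.

No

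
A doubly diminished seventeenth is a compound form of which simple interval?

dd3

Take out 2 octaves (14 from the number): 17 − 14 = 3.
So a doubly diminished seventeenth is 2 octaves plus a doubly diminished third. The quality is unchanged.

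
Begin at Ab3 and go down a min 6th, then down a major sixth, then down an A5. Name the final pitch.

Ab3 down a minor sixth → C3 (8 semitones).
C3 down a major sixth → Eb2 (9 semitones).
Down an augmented fifth from Eb2: Abb1 (8 semitones down).

Abb1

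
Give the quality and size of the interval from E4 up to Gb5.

E to G spans three letter names (E-F-G), plus an octave: a tenth.
E4 to Gb5 spans 14 semitones — two semitones narrower than the major tenth (16) — giving a diminished tenth.
(Equivalently, a compound diminished third: a diminished third plus an octave.)

d10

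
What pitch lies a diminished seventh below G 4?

A sharp 3

Counting seven letter names down from G lands on A.
Moving 9 semitones down from G4 (the size of a diminished seventh) reaches A#3.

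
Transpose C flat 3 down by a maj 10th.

Three letters down from C (plus an octave) reaches A.
Moving 16 semitones down from Cb3 (the size of a major tenth) reaches Abb1.

A double-flat 1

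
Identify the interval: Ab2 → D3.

augmented fourth

A to D spans four letter names (A-B-C-D): a fourth.
The perfect fourth is 5 semitones; here we have 6, one semitone wider: augmented.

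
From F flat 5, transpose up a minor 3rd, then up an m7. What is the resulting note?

G double-flat 6

A minor third up from Fb5 is Abb5.
Up a minor seventh from Abb5: Gbb6 (10 semitones up).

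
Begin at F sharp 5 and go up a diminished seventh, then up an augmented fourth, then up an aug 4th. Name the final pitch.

D sharp 7

Up a diminished seventh from F#5: Eb6 (9 semitones up).
An augmented fourth up from Eb6 is A6.
A6 up an augmented fourth → D#7 (6 semitones).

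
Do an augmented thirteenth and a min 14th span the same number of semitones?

An augmented thirteenth = 22 semitones = a minor fourteenth; enharmonically equal.

Yes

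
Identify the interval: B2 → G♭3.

B to G spans six letter names (B-C-D-E-F-G): a sixth.
The major sixth is 9 semitones; here we have 7, two semitones narrower: diminished.

diminished sixth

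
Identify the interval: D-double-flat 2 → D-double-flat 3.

D to D is the same letter name, plus an octave — that makes it an octave of some quality.
The perfect octave spans 12 semitones, and Dbb2 to Dbb3 is exactly 12 semitones — so this is a perfect octave.

perfect octave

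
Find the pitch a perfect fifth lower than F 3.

B-flat 2

The fifth takes the letter from F down to B.
A perfect fifth spans 7 semitones, so from F3 the target pitch is Bb2.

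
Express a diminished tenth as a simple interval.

diminished 3rd

Subtracting seven from the interval number removes an octave: 10 − 7 = 3.
Quality carries through unchanged, so the simple form is a diminished third.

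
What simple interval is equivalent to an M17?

Take out 2 octaves (14 from the number): 17 − 14 = 3.
Quality carries through unchanged, so the simple form is a major third.

major 3rd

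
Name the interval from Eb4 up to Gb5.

minor tenth

E to G spans three letter names (E-F-G), plus an octave, so the interval is some kind of tenth.
Eb4 to Gb5 is 15 semitones, a half step short of the major tenth (16), so this is minor.
(Equivalently, a compound minor third: a minor third plus an octave.)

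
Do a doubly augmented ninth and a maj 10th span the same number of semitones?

A doubly augmented ninth = 16 semitones = a major tenth; enharmonically equal.

Yes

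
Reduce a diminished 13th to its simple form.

Take out an octave (7 from the number): 13 − 7 = 6.
So a diminished thirteenth is an octave plus a diminished sixth. The quality is unchanged.

d6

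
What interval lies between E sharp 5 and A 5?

diminished fourth

E to A spans four letter names (E-F-G-A), so the interval is some kind of fourth.
A perfect fourth would be 5 semitones; E#5 to A5 is 4, one semitone narrower, so the interval is diminished.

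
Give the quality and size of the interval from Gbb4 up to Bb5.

G to B spans three letter names (G-A-B), plus an octave, so the interval is some kind of tenth.
The major tenth is 16 semitones; here we have 17, one semitone wider: augmented.
(Equivalently, a compound augmented third: an augmented third plus an octave.)

A10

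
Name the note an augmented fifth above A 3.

E-sharp 4

Five letter names up from A: E.
An augmented fifth spans 8 semitones, so from A3 the target pitch is E#4.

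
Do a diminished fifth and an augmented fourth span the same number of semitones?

A diminished fifth spans 6 semitones, and an augmented fourth also spans 6 semitones — they're enharmonic.

Yes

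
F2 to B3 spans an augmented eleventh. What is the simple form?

Subtracting seven from the interval number removes an octave: 11 − 7 = 4.
That makes an augmented eleventh a compound augmented fourth — an octave plus an augmented fourth.

augmented 4th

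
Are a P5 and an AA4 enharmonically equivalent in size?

A perfect fifth spans 7 semitones, and a doubly augmented fourth also spans 7 semitones — they're enharmonic.

Yes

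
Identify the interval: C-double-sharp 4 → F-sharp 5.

C to F spans four letter names (C-D-E-F), plus an octave, so the interval is some kind of eleventh.
A perfect eleventh would be 17 semitones; C##4 to F#5 is 16, one semitone narrower, so the interval is diminished.
(Equivalently, a compound diminished fourth: a diminished fourth plus an octave.)

diminished 11th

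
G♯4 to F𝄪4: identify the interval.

Descending from G#4 to F##4 is the same interval as ascending F##4 to G#4.
F to G spans two letter names (F-G), so the interval is some kind of second.
F##4 to G#4 is 1 semitone, a half step short of the major second (2), so this is minor.

minor 2nd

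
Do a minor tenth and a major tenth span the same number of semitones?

15 semitones (minor tenth) vs 16 semitones (major tenth): not equal.

No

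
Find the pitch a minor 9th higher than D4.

Eb5

The ninth's letter: D up two letter names plus an octave → E.
A minor ninth spans 13 semitones, so from D4 the target pitch is Eb5.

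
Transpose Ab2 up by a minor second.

Bbb2

Counting two letter names up from A lands on B.
Moving 1 semitone up from Ab2 (the size of a minor second) reaches Bbb2.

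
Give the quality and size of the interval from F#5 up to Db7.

F to D spans six letter names (F-G-A-B-C-D), plus an octave: a thirteenth.
A major thirteenth would be 21 semitones; F#5 to Db7 is 19, two semitones narrower, so the interval is diminished.
(Equivalently, a compound diminished sixth: a diminished sixth plus an octave.)

diminished 13th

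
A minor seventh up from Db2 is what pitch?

The seventh takes the letter from D up to C.
A minor seventh spans 10 semitones, so from Db2 the target pitch is Cb3.

Cb3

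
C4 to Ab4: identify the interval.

C to A spans six letter names (C-D-E-F-G-A) — that makes it a sixth of some quality.
At 8 semitones, C4→Ab4 falls one short of a major sixth: minor.

minor 6th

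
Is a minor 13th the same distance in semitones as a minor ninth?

A minor thirteenth is 20 semitones but a minor ninth is 13 semitones — different sizes.

No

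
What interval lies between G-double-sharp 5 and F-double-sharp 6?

minor seventh

G to F spans seven letter names (G-A-B-C-D-E-F): a seventh.
G##5 to F##6 is 10 semitones, a half step short of the major seventh (11), so this is minor.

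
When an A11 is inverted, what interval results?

diminished 5th

First reduce the compound augmented eleventh to its simple form, an augmented fourth.
Interval numbers invert to sum to nine: 4 + 5 = 9, so a fourth inverts to a fifth.
Quality inverts too: augmented becomes diminished. That makes the inversion a diminished fifth.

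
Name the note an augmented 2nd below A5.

Gb5

The second takes the letter from A down to G.
An augmented second is 3 semitones; 3 semitones down from A5 gives Gb5.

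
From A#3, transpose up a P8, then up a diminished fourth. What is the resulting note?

D5

Up a perfect octave from A#3: A#4 (12 semitones up).
A diminished fourth up from A#4 is D5.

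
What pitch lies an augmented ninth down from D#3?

C2

Counting two letter names plus an octave down from D lands on C.
An augmented ninth spans 15 semitones, so from D#3 the target pitch is C2.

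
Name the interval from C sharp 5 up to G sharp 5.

perfect fifth

C to G spans five letter names (C-D-E-F-G): a fifth.
Counting semitones, C#5→G#5 is 7, which is the perfect fifth.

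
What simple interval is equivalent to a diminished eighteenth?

Subtracting seven from the interval number removes an octave: 18 − 14 = 4.
Quality carries through unchanged, so the simple form is a diminished fourth.

d4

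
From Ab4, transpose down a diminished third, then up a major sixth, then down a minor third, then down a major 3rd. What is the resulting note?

Down a diminished third from Ab4: F#4 (2 semitones down).
A major sixth up from F#4 is D#5.
D#5 down a minor third → B#4 (3 semitones).
Down a major third from B#4: G#4 (4 semitones down).

G#4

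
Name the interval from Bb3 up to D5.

B to D spans three letter names (B-C-D), plus an octave: a tenth.
Counting semitones, Bb3→D5 is 16, which is the major tenth.
(Equivalently, a compound major third: a major third plus an octave.)

major tenth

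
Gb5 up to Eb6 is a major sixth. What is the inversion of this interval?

The rule of nine gives the new number: 9 − 6 = 3, so a sixth becomes a third.
And major becomes minor under inversion, so we get a minor third.

minor 3rd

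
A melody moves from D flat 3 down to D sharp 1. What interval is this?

doubly diminished fifteenth

Descending from Db3 to D#1 is the same interval as ascending D#1 to Db3.
D to D is the same letter name, plus 2 octaves, so the interval is some kind of fifteenth.
The perfect fifteenth is 24 semitones; here we have 22, two semitones narrower: doubly diminished.
(Equivalently, a compound doubly diminished octave: a doubly diminished octave plus an octave.)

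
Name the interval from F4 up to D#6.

F to D spans six letter names (F-G-A-B-C-D), plus an octave — that makes it a thirteenth of some quality.
The major thirteenth is 21 semitones; here we have 22, one semitone wider: augmented.
(Equivalently, a compound augmented sixth: an augmented sixth plus an octave.)

A13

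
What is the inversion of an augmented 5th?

Inverted interval numbers add to nine, so a fifth pairs with a fourth (5 + 4 = 9).
Quality inverts too: augmented becomes diminished. That makes the inversion a diminished fourth.

diminished fourth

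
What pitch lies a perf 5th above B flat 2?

F 3

The fifth takes the letter from B up to F.
Moving 7 semitones up from Bb2 (the size of a perfect fifth) reaches F3.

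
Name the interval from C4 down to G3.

Descending from C4 to G3 is the same interval as ascending G3 to C4.
G to C spans four letter names (G-A-B-C): a fourth.
G3 to C4 is 5 semitones, matching the perfect fourth exactly, so the quality is perfect.

perfect fourth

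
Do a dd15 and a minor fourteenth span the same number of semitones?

Yes

A doubly diminished fifteenth = 22 semitones = a minor fourteenth; enharmonically equal.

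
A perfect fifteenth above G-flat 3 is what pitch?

G-flat 5

For a fifteenth the letter name doesn't change: still G, two octaves up.
Moving 24 semitones up from Gb3 (the size of a perfect fifteenth) reaches Gb5.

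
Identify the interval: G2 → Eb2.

Descending from G2 to Eb2 is the same interval as ascending Eb2 to G2.
E to G spans three letter names (E-F-G): a third.
Eb2 to G2 is 4 semitones, matching the major third exactly, so the quality is major.

major third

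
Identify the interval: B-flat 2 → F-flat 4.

B to F spans five letter names (B-C-D-E-F), plus an octave: a twelfth.
The perfect twelfth is 19 semitones; here we have 18, one semitone narrower: diminished.
(Equivalently, a compound diminished fifth: a diminished fifth plus an octave.)

d12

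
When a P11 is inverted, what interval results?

First reduce the compound perfect eleventh to its simple form, a perfect fourth.
The rule of nine gives the new number: 9 − 4 = 5, so a fourth becomes a fifth.
And perfect stays perfect under inversion, so we get a perfect fifth.

P5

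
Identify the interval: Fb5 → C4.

Descending from Fb5 to C4 is the same interval as ascending C4 to Fb5.
C to F spans four letter names (C-D-E-F), plus an octave — that makes it an eleventh of some quality.
C4 to Fb5 spans 16 semitones — one semitone narrower than the perfect eleventh (17) — giving a diminished eleventh.
(Equivalently, a compound diminished fourth: a diminished fourth plus an octave.)

diminished 11th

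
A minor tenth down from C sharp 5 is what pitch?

Counting three letter names plus an octave down from C lands on A.
A minor tenth spans 15 semitones, so from C#5 the target pitch is A#3.

A sharp 3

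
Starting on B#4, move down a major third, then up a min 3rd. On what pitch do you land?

B#4 down a major third → G#4 (4 semitones).
Up a minor third from G#4: B4 (3 semitones up).

B4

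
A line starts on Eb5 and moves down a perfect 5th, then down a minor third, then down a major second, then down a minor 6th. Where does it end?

Down a perfect fifth from Eb5: Ab4 (7 semitones down).
A minor third down from Ab4 is F4.
Down a major second from F4: Eb4 (2 semitones down).
A minor sixth down from Eb4 is G3.

G3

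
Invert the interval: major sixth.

minor 3rd

Inverted interval numbers add to nine, so a sixth pairs with a third (6 + 3 = 9).
The quality also flips — major becomes minor — giving a minor third.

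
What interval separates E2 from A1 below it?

Descending from E2 to A1 is the same interval as ascending A1 to E2.
A to E spans five letter names (A-B-C-D-E): a fifth.
The perfect fifth spans 7 semitones, and A1 to E2 is exactly 7 semitones — so this is a perfect fifth.

perfect 5th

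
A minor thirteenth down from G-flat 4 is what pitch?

B-flat 2

Six letters down from G (plus an octave) reaches B.
A minor thirteenth spans 20 semitones, so from Gb4 the target pitch is Bb2.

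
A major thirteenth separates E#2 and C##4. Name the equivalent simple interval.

M6

Take out an octave (7 from the number): 13 − 7 = 6.
Quality carries through unchanged, so the simple form is a major sixth.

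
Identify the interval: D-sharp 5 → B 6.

D to B spans six letter names (D-E-F-G-A-B), plus an octave, so the interval is some kind of thirteenth.
D#5 to B6 is 20 semitones, a half step short of the major thirteenth (21), so this is minor.
(Equivalently, a compound minor sixth: a minor sixth plus an octave.)

minor thirteenth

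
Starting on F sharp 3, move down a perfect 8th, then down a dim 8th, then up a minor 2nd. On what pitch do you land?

G sharp 1

A perfect octave down from F#3 is F#2.
A diminished octave down from F#2 is F##1.
F##1 up a minor second → G#1 (1 semitone).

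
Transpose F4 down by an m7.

G3

Seven letter names down from F: G.
A minor seventh is 10 semitones; 10 semitones down from F4 gives G3.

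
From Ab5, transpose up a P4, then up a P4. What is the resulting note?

Ab5 up a perfect fourth → Db6 (5 semitones).
A perfect fourth up from Db6 is Gb6.

Gb6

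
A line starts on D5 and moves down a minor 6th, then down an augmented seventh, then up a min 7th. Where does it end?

D5 down a minor sixth → F#4 (8 semitones).
Down an augmented seventh from F#4: Gb3 (12 semitones down).
Up a minor seventh from Gb3: Fb4 (10 semitones up).

Fb4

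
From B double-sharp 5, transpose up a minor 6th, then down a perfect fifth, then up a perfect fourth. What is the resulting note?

F double-sharp 6

Up a minor sixth from B##5: G##6 (8 semitones up).
G##6 down a perfect fifth → C##6 (7 semitones).
C##6 up a perfect fourth → F##6 (5 semitones).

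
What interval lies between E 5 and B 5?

E to B spans five letter names (E-F-G-A-B), so the interval is some kind of fifth.
E5 to B5 is 7 semitones, matching the perfect fifth exactly, so the quality is perfect.

P5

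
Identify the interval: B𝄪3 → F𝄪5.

B to F spans five letter names (B-C-D-E-F), plus an octave, so the interval is some kind of twelfth.
A perfect twelfth would be 19 semitones; B##3 to F##5 is 18, one semitone narrower, so the interval is diminished.
(Equivalently, a compound diminished fifth: a diminished fifth plus an octave.)

d12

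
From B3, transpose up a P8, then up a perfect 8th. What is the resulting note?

B3 up a perfect octave → B4 (12 semitones).
A perfect octave up from B4 is B5.

B5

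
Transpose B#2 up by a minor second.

C#3

The second takes the letter from B up to C.
Moving 1 semitone up from B#2 (the size of a minor second) reaches C#3.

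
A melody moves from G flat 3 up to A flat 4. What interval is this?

major ninth

G to A spans two letter names (G-A), plus an octave: a ninth.
Counting semitones, Gb3→Ab4 is 14, which is the major ninth.
(Equivalently, a compound major second: a major second plus an octave.)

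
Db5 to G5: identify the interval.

D to G spans four letter names (D-E-F-G), so the interval is some kind of fourth.
The perfect fourth is 5 semitones; here we have 6, one semitone wider: augmented.

augmented fourth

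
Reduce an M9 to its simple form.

Take out an octave (7 from the number): 9 − 7 = 2.
Quality carries through unchanged, so the simple form is a major second.

M2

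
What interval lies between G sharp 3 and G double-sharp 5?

G to G is the same letter name, plus 2 octaves, so the interval is some kind of fifteenth.
The perfect fifteenth is 24 semitones; here we have 25, one semitone wider: augmented.
(Equivalently, a compound augmented octave: an augmented octave plus an octave.)

augmented fifteenth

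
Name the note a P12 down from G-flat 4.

C-flat 3

Counting five letter names plus an octave down from G lands on C.
A perfect twelfth spans 19 semitones, so from Gb4 the target pitch is Cb3.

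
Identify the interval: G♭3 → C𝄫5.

diminished 11th

G to C spans four letter names (G-A-B-C), plus an octave, so the interval is some kind of eleventh.
The perfect eleventh is 17 semitones; here we have 16, one semitone narrower: diminished.
(Equivalently, a compound diminished fourth: a diminished fourth plus an octave.)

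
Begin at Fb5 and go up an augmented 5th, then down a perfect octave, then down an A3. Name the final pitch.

Up an augmented fifth from Fb5: C6 (8 semitones up).
C6 down a perfect octave → C5 (12 semitones).
Down an augmented third from C5: Abb4 (5 semitones down).

Abb4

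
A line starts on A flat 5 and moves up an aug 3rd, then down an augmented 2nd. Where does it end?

B flat 5

An augmented third up from Ab5 is C#6.
C#6 down an augmented second → Bb5 (3 semitones).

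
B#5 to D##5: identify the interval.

m6

Descending from B#5 to D##5 is the same interval as ascending D##5 to B#5.
D to B spans six letter names (D-E-F-G-A-B) — that makes it a sixth of some quality.
At 8 semitones, D##5→B#5 falls one short of a major sixth: minor.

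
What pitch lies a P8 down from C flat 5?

An octave keeps the letter name C, an octave down from C.
Moving 12 semitones down from Cb5 (the size of a perfect octave) reaches Cb4.

C flat 4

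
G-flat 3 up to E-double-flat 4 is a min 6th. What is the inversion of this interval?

Interval numbers invert to sum to nine: 6 + 3 = 9, so a sixth inverts to a third.
The quality also flips — minor becomes major — giving a major third.

major third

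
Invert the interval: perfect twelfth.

perfect 4th

First reduce the compound perfect twelfth to its simple form, a perfect fifth.
Interval numbers invert to sum to nine: 5 + 4 = 9, so a fifth inverts to a fourth.
And perfect stays perfect under inversion, so we get a perfect fourth.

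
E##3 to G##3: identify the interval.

E to G spans three letter names (E-F-G) — that makes it a third of some quality.
E##3 to G##3 is 3 semitones, a half step short of the major third (4), so this is minor.

minor third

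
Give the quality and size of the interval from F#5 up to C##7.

F to C spans five letter names (F-G-A-B-C), plus an octave, so the interval is some kind of twelfth.
The perfect twelfth is 19 semitones; here we have 20, one semitone wider: augmented.
(Equivalently, a compound augmented fifth: an augmented fifth plus an octave.)

augmented 12th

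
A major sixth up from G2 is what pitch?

Six letter names up from G: E.
A major sixth is 9 semitones; 9 semitones up from G2 gives E3.

E3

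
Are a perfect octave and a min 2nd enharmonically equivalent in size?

12 semitones (perfect octave) vs 1 semitone (minor second): not equal.

No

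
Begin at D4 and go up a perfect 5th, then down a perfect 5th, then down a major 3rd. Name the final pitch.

D4 up a perfect fifth → A4 (7 semitones).
A4 down a perfect fifth → D4 (7 semitones).
A major third down from D4 is Bb3.

Bb3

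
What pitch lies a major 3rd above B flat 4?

D 5

Counting three letter names up from B lands on D.
Moving 4 semitones up from Bb4 (the size of a major third) reaches D5.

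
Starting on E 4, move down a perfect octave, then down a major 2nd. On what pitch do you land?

D 3

E4 down a perfect octave → E3 (12 semitones).
Down a major second from E3: D3 (2 semitones down).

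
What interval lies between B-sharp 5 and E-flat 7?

dd11

B to E spans four letter names (B-C-D-E), plus an octave, so the interval is some kind of eleventh.
The perfect eleventh is 17 semitones; here we have 15, two semitones narrower: doubly diminished.
(Equivalently, a compound doubly diminished fourth: a doubly diminished fourth plus an octave.)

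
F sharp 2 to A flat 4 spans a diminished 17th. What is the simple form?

Subtracting seven from the interval number removes an octave: 17 − 14 = 3.
That makes a diminished seventeenth a compound diminished third — 2 octaves plus a diminished third.

diminished third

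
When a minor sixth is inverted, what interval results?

The rule of nine gives the new number: 9 − 6 = 3, so a sixth becomes a third.
And minor becomes major under inversion, so we get a major third.

M3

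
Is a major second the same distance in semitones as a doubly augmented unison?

Yes

A major second = 2 semitones = a doubly augmented unison; enharmonically equal.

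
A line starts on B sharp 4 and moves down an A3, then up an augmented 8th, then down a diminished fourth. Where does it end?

D double-sharp 5

An augmented third down from B#4 is G4.
Up an augmented octave from G4: G#5 (13 semitones up).
G#5 down a diminished fourth → D##5 (4 semitones).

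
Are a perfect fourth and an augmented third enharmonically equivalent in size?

A perfect fourth spans 5 semitones, and an augmented third also spans 5 semitones — they're enharmonic.

Yes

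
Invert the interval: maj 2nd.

The rule of nine gives the new number: 9 − 2 = 7, so a second becomes a seventh.
Quality inverts too: major becomes minor. That makes the inversion a minor seventh.

m7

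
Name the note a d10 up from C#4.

Three letters up from C (plus an octave) reaches E.
A diminished tenth spans 14 semitones, so from C#4 the target pitch is Eb5.

Eb5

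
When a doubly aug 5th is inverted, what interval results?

Inverted interval numbers add to nine, so a fifth pairs with a fourth (5 + 4 = 9).
The quality also flips — doubly augmented becomes doubly diminished — giving a doubly diminished fourth.

doubly diminished 4th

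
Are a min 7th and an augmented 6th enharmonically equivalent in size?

Yes

A minor seventh spans 10 semitones, and an augmented sixth also spans 10 semitones — they're enharmonic.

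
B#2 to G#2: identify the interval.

Descending from B#2 to G#2 is the same interval as ascending G#2 to B#2.
G to B spans three letter names (G-A-B) — that makes it a third of some quality.
G#2 to B#2 is 4 semitones, matching the major third exactly, so the quality is major.

major third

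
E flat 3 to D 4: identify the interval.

major seventh

E to D spans seven letter names (E-F-G-A-B-C-D) — that makes it a seventh of some quality.
The major seventh spans 11 semitones, and Eb3 to D4 is exactly 11 semitones — so this is a major seventh.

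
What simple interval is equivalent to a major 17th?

major 3rd

Subtracting seven from the interval number removes an octave: 17 − 14 = 3.
That makes a major seventeenth a compound major third — 2 octaves plus a major third.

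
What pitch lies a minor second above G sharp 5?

A 5

Counting two letter names up from G lands on A.
Moving 1 semitone up from G#5 (the size of a minor second) reaches A5.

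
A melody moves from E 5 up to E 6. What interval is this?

E to E is the same letter name, plus an octave: an octave.
Counting semitones, E5→E6 is 12, which is the perfect octave.

perfect octave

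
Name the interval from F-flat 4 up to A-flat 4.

major third

F to A spans three letter names (F-G-A) — that makes it a third of some quality.
Fb4 to Ab4 is 4 semitones, matching the major third exactly, so the quality is major.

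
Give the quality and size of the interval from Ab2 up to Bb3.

A to B spans two letter names (A-B), plus an octave — that makes it a ninth of some quality.
The major ninth spans 14 semitones, and Ab2 to Bb3 is exactly 14 semitones — so this is a major ninth.
(Equivalently, a compound major second: a major second plus an octave.)

major ninth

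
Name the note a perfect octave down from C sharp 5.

The letter stays C (same as the start), shifted an octave down.
A perfect octave is 12 semitones; 12 semitones down from C#5 gives C#4.

C sharp 4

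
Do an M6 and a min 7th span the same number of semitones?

A major sixth spans 9 semitones; a minor seventh spans 10 semitones. They differ by 1.

No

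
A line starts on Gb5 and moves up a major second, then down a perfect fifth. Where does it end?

A major second up from Gb5 is Ab5.
Down a perfect fifth from Ab5: Db5 (7 semitones down).

Db5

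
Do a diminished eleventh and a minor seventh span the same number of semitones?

A diminished eleventh is 16 semitones but a minor seventh is 10 semitones — different sizes.

No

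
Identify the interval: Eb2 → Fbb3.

E to F spans two letter names (E-F), plus an octave — that makes it a ninth of some quality.
A major ninth would be 14 semitones; Eb2 to Fbb3 is 12, two semitones narrower, so the interval is diminished.

d9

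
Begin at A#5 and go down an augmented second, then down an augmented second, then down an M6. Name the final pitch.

Abb4

Down an augmented second from A#5: G5 (3 semitones down).
Down an augmented second from G5: Fb5 (3 semitones down).
Down a major sixth from Fb5: Abb4 (9 semitones down).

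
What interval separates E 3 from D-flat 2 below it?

augmented ninth

Descending from E3 to Db2 is the same interval as ascending Db2 to E3.
D to E spans two letter names (D-E), plus an octave — that makes it a ninth of some quality.
A major ninth would be 14 semitones; Db2 to E3 is 15, one semitone wider, so the interval is augmented.
(Equivalently, a compound augmented second: an augmented second plus an octave.)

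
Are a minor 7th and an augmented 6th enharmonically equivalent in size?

Yes

A minor seventh spans 10 semitones, and an augmented sixth also spans 10 semitones — they're enharmonic.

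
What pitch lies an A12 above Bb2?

F#4

Five letters up from B (plus an octave) reaches F.
An augmented twelfth is 20 semitones; 20 semitones up from Bb2 gives F#4.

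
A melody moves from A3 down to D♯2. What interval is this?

Descending from A3 to D#2 is the same interval as ascending D#2 to A3.
D to A spans five letter names (D-E-F-G-A), plus an octave, so the interval is some kind of twelfth.
D#2 to A3 spans 18 semitones — one semitone narrower than the perfect twelfth (19) — giving a diminished twelfth.
(Equivalently, a compound diminished fifth: a diminished fifth plus an octave.)

diminished twelfth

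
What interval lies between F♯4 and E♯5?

major seventh

F to E spans seven letter names (F-G-A-B-C-D-E), so the interval is some kind of seventh.
The major seventh spans 11 semitones, and F#4 to E#5 is exactly 11 semitones — so this is a major seventh.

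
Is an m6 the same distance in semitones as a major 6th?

A minor sixth spans 8 semitones; a major sixth spans 9 semitones. They differ by 1.

No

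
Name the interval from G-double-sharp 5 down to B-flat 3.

doubly augmented thirteenth

Descending from G##5 to Bb3 is the same interval as ascending Bb3 to G##5.
B to G spans six letter names (B-C-D-E-F-G), plus an octave, so the interval is some kind of thirteenth.
The major thirteenth is 21 semitones; here we have 23, two semitones wider: doubly augmented.
(Equivalently, a compound doubly augmented sixth: a doubly augmented sixth plus an octave.)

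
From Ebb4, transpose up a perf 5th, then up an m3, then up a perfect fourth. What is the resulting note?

Up a perfect fifth from Ebb4: Bbb4 (7 semitones up).
Bbb4 up a minor third → Dbb5 (3 semitones).
Dbb5 up a perfect fourth → Gbb5 (5 semitones).

Gbb5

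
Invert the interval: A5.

Inverted interval numbers add to nine, so a fifth pairs with a fourth (5 + 4 = 9).
And augmented becomes diminished under inversion, so we get a diminished fourth.

d4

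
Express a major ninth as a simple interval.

Subtracting seven from the interval number removes an octave: 9 − 7 = 2.
So a major ninth is an octave plus a major second. The quality is unchanged.

major 2nd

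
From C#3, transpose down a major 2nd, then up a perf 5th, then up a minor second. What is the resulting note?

C#3 down a major second → B2 (2 semitones).
Up a perfect fifth from B2: F#3 (7 semitones up).
F#3 up a minor second → G3 (1 semitone).

G3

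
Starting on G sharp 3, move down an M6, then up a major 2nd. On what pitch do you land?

G#3 down a major sixth → B2 (9 semitones).
A major second up from B2 is C#3.

C sharp 3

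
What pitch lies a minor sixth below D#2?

Counting six letter names down from D lands on F.
Moving 8 semitones down from D#2 (the size of a minor sixth) reaches F##1.

F##1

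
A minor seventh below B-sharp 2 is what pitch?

Counting seven letter names down from B lands on C.
Moving 10 semitones down from B#2 (the size of a minor seventh) reaches C##2.

C-double-sharp 2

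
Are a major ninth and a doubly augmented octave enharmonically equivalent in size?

Both span 14 semitones: a major ninth and a doubly augmented octave are the same chromatic distance.

Yes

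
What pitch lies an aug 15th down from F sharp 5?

The letter stays F (same as the start), shifted two octaves down.
An augmented fifteenth spans 25 semitones, so from F#5 the target pitch is F3.

F 3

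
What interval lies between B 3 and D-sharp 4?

B to D spans three letter names (B-C-D): a third.
B3 to D#4 is 4 semitones, matching the major third exactly, so the quality is major.

major third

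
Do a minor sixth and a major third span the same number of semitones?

A minor sixth spans 8 semitones; a major third spans 4 semitones. They differ by 4.

No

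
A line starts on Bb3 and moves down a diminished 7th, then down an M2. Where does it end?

B2

Bb3 down a diminished seventh → C#3 (9 semitones).
C#3 down a major second → B2 (2 semitones).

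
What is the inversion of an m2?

Inverted interval numbers add to nine, so a second pairs with a seventh (2 + 7 = 9).
The quality also flips — minor becomes major — giving a major seventh.

major seventh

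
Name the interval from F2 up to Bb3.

perfect eleventh

F to B spans four letter names (F-G-A-B), plus an octave — that makes it an eleventh of some quality.
Counting semitones, F2→Bb3 is 17, which is the perfect eleventh.
(Equivalently, a compound perfect fourth: a perfect fourth plus an octave.)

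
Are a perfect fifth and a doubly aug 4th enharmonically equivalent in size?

Yes

A perfect fifth = 7 semitones = a doubly augmented fourth; enharmonically equal.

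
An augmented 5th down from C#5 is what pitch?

Five letter names down from C: F.
An augmented fifth spans 8 semitones, so from C#5 the target pitch is F4.

F4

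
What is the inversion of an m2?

major seventh

Interval numbers invert to sum to nine: 2 + 7 = 9, so a second inverts to a seventh.
Quality inverts too: minor becomes major. That makes the inversion a major seventh.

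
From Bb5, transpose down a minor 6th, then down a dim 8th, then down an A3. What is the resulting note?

Bb3

Down a minor sixth from Bb5: D5 (8 semitones down).
Down a diminished octave from D5: D#4 (11 semitones down).
Down an augmented third from D#4: Bb3 (5 semitones down).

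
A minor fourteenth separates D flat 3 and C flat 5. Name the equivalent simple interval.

Subtracting seven from the interval number removes an octave: 14 − 7 = 7.
That makes a minor fourteenth a compound minor seventh — an octave plus a minor seventh.

minor 7th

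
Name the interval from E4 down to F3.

major 7th

Descending from E4 to F3 is the same interval as ascending F3 to E4.
F to E spans seven letter names (F-G-A-B-C-D-E) — that makes it a seventh of some quality.
The major seventh spans 11 semitones, and F3 to E4 is exactly 11 semitones — so this is a major seventh.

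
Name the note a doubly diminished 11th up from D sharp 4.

G flat 5

The eleventh's letter: D up four letter names plus an octave → G.
A doubly diminished eleventh is 15 semitones; 15 semitones up from D#4 gives Gb5.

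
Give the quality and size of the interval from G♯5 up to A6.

m9

G to A spans two letter names (G-A), plus an octave: a ninth.
G#5 to A6 is 13 semitones, a half step short of the major ninth (14), so this is minor.
(Equivalently, a compound minor second: a minor second plus an octave.)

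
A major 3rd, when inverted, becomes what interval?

minor 6th

Interval numbers invert to sum to nine: 3 + 6 = 9, so a third inverts to a sixth.
The quality also flips — major becomes minor — giving a minor sixth.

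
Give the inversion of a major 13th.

First reduce the compound major thirteenth to its simple form, a major sixth.
Inverted interval numbers add to nine, so a sixth pairs with a third (6 + 3 = 9).
Quality inverts too: major becomes minor. That makes the inversion a minor third.

minor 3rd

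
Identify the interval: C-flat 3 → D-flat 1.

minor fourteenth

Descending from Cb3 to Db1 is the same interval as ascending Db1 to Cb3.
D to C spans seven letter names (D-E-F-G-A-B-C), plus an octave — that makes it a fourteenth of some quality.
A major fourteenth would be 23 semitones, but Db1 to Cb3 is 22 — one semitone narrower, making it a minor fourteenth.
(Equivalently, a compound minor seventh: a minor seventh plus an octave.)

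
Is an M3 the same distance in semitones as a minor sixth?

A major third spans 4 semitones; a minor sixth spans 8 semitones. They differ by 4.

No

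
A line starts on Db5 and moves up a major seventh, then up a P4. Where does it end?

Db5 up a major seventh → C6 (11 semitones).
Up a perfect fourth from C6: F6 (5 semitones up).

F6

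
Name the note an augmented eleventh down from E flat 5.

B double-flat 3

The eleventh's letter: E down four letter names plus an octave → B.
An augmented eleventh is 18 semitones; 18 semitones down from Eb5 gives Bbb3.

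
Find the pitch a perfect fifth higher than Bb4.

The fifth takes the letter from B up to F.
A perfect fifth spans 7 semitones, so from Bb4 the target pitch is F5.

F5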